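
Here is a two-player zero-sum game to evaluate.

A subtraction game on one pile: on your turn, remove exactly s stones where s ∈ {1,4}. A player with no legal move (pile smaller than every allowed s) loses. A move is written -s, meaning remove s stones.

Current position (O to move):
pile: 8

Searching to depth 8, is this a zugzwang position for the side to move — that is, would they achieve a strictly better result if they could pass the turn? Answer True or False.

p1 O@[8]: -1[7]+1* -4[4]-1
p2 X@[7]: -1[6]-1* -4[3]-1
p3 O@[6]: -1[5]+1* -4[2]+1
p4 X@[5]: -1[4]-1* -4[1]-1
p5 O@[4]: -1[3]-1 -4[0]+1*
p6 X@[0] terminal -1; root [8] d8
if O skipped the turn, X would face:
~ p1 X@[8]: -1[7]+1* -4[4]-1
~ p2 O@[7]: -1[6]-1* -4[3]-1
~ p3 X@[6]: -1[5]+1* -4[2]+1
~ p4 O@[5]: -1[4]-1* -4[1]-1
~ p5 X@[4]: -1[3]-1 -4[0]+1*
~ p6 O@[0] terminal -1; root [8] d8
compare (O): move=+1 vs pass=-1

zugzwang(8, O) = False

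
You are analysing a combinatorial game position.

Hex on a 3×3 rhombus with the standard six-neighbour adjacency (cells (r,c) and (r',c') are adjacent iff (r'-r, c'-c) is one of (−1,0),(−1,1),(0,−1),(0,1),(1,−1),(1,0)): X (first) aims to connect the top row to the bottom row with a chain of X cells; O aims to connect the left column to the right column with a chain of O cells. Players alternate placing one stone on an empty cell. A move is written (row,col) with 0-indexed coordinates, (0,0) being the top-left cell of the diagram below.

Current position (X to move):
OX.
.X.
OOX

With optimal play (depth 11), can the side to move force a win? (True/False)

ply 1, X at OX./.X./OOX | (0,2)=-1→OXX/.X./OOX; (1,0)=-1→OX./XX./OOX; (1,2)=+1→OX./.XX/OOX*
ply 2: OX./.XX/OOX is terminal -1 (O); from OX./.X./OOX depth 11

X winning at [OX./.X./OOX]: True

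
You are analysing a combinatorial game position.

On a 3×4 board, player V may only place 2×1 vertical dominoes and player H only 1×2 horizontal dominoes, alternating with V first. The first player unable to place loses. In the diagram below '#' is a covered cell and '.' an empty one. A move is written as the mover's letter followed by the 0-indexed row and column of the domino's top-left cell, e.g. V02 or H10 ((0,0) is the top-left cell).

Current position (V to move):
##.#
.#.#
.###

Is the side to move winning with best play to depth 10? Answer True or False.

ply 1, V at ##.#/.#.#/.### | V02=+1→####/.###/.###*; V10=+1→##.#/##.#/####
ply 2: ####/.###/.### is terminal -1 (H); from ##.#/.#.#/.### depth 10

V winning at [##.#/.#.#/.###]: True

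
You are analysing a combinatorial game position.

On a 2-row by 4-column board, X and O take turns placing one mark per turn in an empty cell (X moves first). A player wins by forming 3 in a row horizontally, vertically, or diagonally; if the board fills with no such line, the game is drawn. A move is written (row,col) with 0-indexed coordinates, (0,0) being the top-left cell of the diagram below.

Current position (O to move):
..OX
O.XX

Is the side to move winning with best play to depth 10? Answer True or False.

[..OX/O.XX] O move#1: (0,0):-1/O.OX/O.XX, (0,1):-1/.OOX/O.XX, (1,1):+0/..OX/OOXX*
[..OX/OOXX] X move#2: (0,0):+0/X.OX/OOXX*, (0,1):+0/.XOX/OOXX
[X.OX/OOXX] O move#3: (0,1):+0/XOOX/OOXX*
[XOOX/OOXX] end (terminal +0, X#4); searched ..OX/O.XX to 10

O winning at [..OX/O.XX]: False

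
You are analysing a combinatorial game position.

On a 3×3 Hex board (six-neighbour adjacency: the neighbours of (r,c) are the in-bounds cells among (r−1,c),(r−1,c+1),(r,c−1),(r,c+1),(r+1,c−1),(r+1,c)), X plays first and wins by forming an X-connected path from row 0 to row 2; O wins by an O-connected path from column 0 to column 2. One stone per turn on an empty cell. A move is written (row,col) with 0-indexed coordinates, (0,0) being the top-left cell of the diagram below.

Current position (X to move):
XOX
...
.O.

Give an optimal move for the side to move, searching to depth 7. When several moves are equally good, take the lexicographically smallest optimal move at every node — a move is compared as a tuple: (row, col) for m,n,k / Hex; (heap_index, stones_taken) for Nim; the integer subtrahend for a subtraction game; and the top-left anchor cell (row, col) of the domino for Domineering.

X's best at [XOX/.../.O.]: (1,2)

ply 1, X at XOX/.../.O. | (1,0)=-1→XOX/X../.O.; (1,1)=-1→XOX/.X./.O.; (1,2)=+1→XOX/..X/.O.*; (2,0)=+1→XOX/.../XO.; (2,2)=+1→XOX/.../.OX
ply 2, O at XOX/..X/.O. | (1,0)=-1→XOX/O.X/.O.*; (1,1)=-1→XOX/.OX/.O.; (2,0)=-1→XOX/..X/OO.; (2,2)=-1→XOX/..X/.OO
ply 3, X at XOX/O.X/.O. | (1,1)=+1→XOX/OXX/.O.*; (2,0)=+1→XOX/O.X/XO.; (2,2)=+1→XOX/O.X/.OX
ply 4, O at XOX/OXX/.O. | (2,0)=-1→XOX/OXX/OO.*; (2,2)=-1→XOX/OXX/.OO
ply 5, X at XOX/OXX/OO. | (2,2)=+1→XOX/OXX/OOX*
ply 6: XOX/OXX/OOX is terminal -1 (O); from XOX/.../.O. depth 7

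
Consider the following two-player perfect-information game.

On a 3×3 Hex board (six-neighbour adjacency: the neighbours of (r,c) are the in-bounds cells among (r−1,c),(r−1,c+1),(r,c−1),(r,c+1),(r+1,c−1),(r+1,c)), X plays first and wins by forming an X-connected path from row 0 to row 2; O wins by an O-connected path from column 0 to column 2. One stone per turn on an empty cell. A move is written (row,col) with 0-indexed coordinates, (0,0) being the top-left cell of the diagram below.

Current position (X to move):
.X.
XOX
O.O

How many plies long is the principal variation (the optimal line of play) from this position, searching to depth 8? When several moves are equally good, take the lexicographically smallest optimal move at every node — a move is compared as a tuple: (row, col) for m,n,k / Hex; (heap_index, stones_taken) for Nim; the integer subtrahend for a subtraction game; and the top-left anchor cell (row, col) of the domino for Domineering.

p1 X@[.X./XOX/O.O]: (0,0)[XX./XOX/O.O]-1* (0,2)[.XX/XOX/O.O]-1 (2,1)[.X./XOX/OXO]-1
p2 O@[XX./XOX/O.O]: (0,2)[XXO/XOX/O.O]+1* (2,1)[XX./XOX/OOO]+1
p3 X@[XXO/XOX/O.O] terminal -1; root [.X./XOX/O.O] d8

PV length from [.X./XOX/O.O]: 2 plies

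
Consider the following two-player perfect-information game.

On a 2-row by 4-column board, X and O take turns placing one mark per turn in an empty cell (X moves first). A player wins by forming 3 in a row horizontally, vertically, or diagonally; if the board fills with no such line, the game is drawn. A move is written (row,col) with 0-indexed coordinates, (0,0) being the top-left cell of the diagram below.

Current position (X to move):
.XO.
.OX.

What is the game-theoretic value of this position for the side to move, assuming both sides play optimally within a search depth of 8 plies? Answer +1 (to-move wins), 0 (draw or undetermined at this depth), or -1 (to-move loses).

ply 1, X at .XO./.OX. | (0,0)=+0→XXO./.OX.*; (0,3)=+0→.XOX/.OX.; (1,0)=+0→.XO./XOX.; (1,3)=+0→.XO./.OXX
ply 2, O at XXO./.OX. | (0,3)=+0→XXOO/.OX.*; (1,0)=+0→XXO./OOX.; (1,3)=+0→XXO./.OXO
ply 3, X at XXOO/.OX. | (1,0)=+0→XXOO/XOX.*; (1,3)=+0→XXOO/.OXX
ply 4, O at XXOO/XOX. | (1,3)=+0→XXOO/XOXO*
ply 5: XXOO/XOXO is terminal +0 (X); from .XO./.OX. depth 8

value(.XO./.OX., X) = 0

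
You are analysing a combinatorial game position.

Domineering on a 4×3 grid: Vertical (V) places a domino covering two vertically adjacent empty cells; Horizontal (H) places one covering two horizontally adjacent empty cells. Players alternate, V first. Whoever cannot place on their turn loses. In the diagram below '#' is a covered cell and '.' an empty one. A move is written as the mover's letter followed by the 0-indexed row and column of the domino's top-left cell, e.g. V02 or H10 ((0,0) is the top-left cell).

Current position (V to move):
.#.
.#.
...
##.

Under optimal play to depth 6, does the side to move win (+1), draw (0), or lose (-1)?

ply 1, V at .#./.#./.../##. | V00=+1→##./##./.../##.*; V02=+1→.##/.##/.../##.; V10=+1→.#./##./#../##.; V12=+1→.#./.##/..#/##.; V22=+1→.#./.#./..#/###
ply 2, H at ##./##./.../##. | H20=-1→##./##./##./##.*; H21=-1→##./##./.##/##.
ply 3, V at ##./##./##./##. | V02=+1→###/###/##./##.*; V12=+1→##./###/###/##.; V22=+1→##./##./###/###
ply 4: ###/###/##./##. is terminal -1 (H); from .#./.#./.../##. depth 6

value(.#./.#./.../##., V) = +1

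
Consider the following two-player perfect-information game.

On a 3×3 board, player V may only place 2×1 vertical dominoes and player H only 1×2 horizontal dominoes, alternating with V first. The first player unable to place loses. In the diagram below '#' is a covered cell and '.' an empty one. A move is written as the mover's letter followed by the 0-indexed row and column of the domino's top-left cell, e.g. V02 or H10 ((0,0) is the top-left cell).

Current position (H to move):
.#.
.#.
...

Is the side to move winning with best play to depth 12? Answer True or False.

H winning at [.#./.#./...]: False

[.#./.#./...] H move#1: H20:-1/.#./.#./##.*, H21:-1/.#./.#./.##
[.#./.#./##.] V move#2: V00:+1/##./##./##.*, V02:+1/.##/.##/##., V12:+1/.#./.##/###
[##./##./##.] end (terminal -1, H#3); searched .#./.#./... to 12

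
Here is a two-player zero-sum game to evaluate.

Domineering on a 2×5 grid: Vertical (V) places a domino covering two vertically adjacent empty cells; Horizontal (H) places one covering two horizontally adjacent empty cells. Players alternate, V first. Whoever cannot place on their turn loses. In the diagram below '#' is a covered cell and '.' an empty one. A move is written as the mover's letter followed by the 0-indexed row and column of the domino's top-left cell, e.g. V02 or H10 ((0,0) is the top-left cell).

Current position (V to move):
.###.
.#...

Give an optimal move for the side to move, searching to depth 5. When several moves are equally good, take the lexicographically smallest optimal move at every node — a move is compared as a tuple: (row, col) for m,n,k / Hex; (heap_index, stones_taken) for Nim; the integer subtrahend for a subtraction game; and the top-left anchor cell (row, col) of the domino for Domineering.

V's best at [.###./.#...]: V04

p1 V@[.###./.#...]: V00[####./##...]-1 V04[.####/.#..#]+1*
p2 H@[.####/.#..#]: H12[.####/.####]-1*
p3 V@[.####/.####]: V00[#####/#####]+1*
p4 H@[#####/#####] terminal -1; root [.###./.#...] d5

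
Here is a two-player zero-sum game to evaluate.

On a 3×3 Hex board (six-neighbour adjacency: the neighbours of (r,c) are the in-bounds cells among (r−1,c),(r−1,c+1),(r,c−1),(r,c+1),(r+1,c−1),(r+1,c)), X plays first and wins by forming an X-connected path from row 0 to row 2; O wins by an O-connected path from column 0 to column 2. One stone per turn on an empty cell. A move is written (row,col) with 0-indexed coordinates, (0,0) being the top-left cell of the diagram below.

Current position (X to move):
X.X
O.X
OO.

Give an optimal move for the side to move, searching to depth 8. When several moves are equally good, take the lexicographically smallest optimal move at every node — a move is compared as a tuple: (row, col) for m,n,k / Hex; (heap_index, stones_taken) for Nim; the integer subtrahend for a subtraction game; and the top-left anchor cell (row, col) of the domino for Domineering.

[X.X/O.X/OO.] X move#1: (0,1):-1/XXX/O.X/OO., (1,1):-1/X.X/OXX/OO., (2,2):+1/X.X/O.X/OOX*
[X.X/O.X/OOX] end (terminal -1, O#2); searched X.X/O.X/OO. to 8

X's best at [X.X/O.X/OO.]: (2,2)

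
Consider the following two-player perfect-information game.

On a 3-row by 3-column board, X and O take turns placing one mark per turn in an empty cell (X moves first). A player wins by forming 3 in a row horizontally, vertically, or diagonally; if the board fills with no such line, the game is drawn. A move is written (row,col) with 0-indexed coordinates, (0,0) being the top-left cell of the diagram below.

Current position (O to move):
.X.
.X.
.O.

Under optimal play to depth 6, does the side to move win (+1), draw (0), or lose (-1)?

[.X./.X./.O.] O move#1: (0,0):+0/OX./.X./.O.*, (0,2):+0/.XO/.X./.O., (1,0):-1/.X./OX./.O., (1,2):-1/.X./.XO/.O., (2,0):+0/.X./.X./OO., (2,2):+0/.X./.X./.OO
[OX./.X./.O.] X move#2: (0,2):-1/OXX/.X./.O., (1,0):+0/OX./XX./.O.*, (1,2):+0/OX./.XX/.O., (2,0):+0/OX./.X./XO., (2,2):+0/OX./.X./.OX
[OX./XX./.O.] O move#3: (0,2):-1/OXO/XX./.O., (1,2):+0/OX./XXO/.O.*, (2,0):-1/OX./XX./OO., (2,2):-1/OX./XX./.OO
[OX./XXO/.O.] X move#4: (0,2):+0/OXX/XXO/.O.*, (2,0):+0/OX./XXO/XO., (2,2):+0/OX./XXO/.OX
[OXX/XXO/.O.] O move#5: (2,0):+0/OXX/XXO/OO.*, (2,2):-1/OXX/XXO/.OO
[OXX/XXO/OO.] X move#6: (2,2):+0/OXX/XXO/OOX*
[OXX/XXO/OOX] end (terminal +0, O#7); searched .X./.X./.O. to 6

value(.X./.X./.O., O) = 0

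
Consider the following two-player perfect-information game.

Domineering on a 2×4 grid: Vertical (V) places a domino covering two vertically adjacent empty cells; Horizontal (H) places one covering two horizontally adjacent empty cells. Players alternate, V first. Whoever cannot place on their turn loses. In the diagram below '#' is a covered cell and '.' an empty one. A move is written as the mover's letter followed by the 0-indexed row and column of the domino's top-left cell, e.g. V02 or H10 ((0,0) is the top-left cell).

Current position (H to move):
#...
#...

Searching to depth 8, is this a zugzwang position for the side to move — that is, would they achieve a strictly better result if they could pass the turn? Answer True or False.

ply 1, H at #.../#... | H01=+1→###./#...*; H02=+1→#.##/#...; H11=+1→#.../###.; H12=+1→#.../#.##
ply 2, V at ###./#... | V03=-1→####/#..#*
ply 3, H at ####/#..# | H11=+1→####/####*
ply 4: ####/#### is terminal -1 (V); from #.../#... depth 8
suppose H passes — search the same position with V to move:
pass> ply 1, V at #.../#... | V01=-1→##../##..; V02=+1→#.#./#.#.*; V03=-1→#..#/#..#
pass> ply 2: #.#./#.#. is terminal -1 (H); from #.../#... depth 8
for H: play +1, pass -1

zugzwang(#.../#..., H) = False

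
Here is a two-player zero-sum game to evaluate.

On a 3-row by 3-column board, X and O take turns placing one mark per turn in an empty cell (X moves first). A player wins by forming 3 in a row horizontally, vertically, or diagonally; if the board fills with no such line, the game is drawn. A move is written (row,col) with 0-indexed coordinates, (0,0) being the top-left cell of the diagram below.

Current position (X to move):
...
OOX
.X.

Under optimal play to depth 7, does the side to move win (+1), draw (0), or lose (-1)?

p1 X@[.../OOX/.X.]: (0,0)[X../OOX/.X.]+0 (0,1)[.X./OOX/.X.]-1 (0,2)[..X/OOX/.X.]+0 (2,0)[.../OOX/XX.]+0 (2,2)[.../OOX/.XX]+1*
p2 O@[.../OOX/.XX]: (0,0)[O../OOX/.XX]-1* (0,1)[.O./OOX/.XX]-1 (0,2)[..O/OOX/.XX]-1 (2,0)[.../OOX/OXX]-1
p3 X@[O../OOX/.XX]: (0,1)[OX./OOX/.XX]-1 (0,2)[O.X/OOX/.XX]+1* (2,0)[O../OOX/XXX]+1
p4 O@[O.X/OOX/.XX] terminal -1; root [.../OOX/.X.] d7

value(.../OOX/.X., X) = +1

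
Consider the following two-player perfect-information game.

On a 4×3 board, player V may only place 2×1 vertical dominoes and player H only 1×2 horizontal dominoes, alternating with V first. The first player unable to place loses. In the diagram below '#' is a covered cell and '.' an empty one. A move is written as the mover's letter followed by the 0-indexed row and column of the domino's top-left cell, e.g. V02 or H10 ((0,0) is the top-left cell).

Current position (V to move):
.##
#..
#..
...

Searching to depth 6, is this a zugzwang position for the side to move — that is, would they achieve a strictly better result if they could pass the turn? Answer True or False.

[.##/#../#../...] V move#1: V11:+1/.##/##./##./...*, V12:+1/.##/#.#/#.#/..., V21:+1/.##/#../##./.#., V22:+1/.##/#../#.#/..#
[.##/##./##./...] H move#2: H30:-1/.##/##./##./##.*, H31:-1/.##/##./##./.##
[.##/##./##./##.] V move#3: V12:+1/.##/###/###/##.*, V22:+1/.##/##./###/###
[.##/###/###/##.] end (terminal -1, H#4); searched .##/#../#../... to 6
if V skipped the turn, H would face:
~ [.##/#../#../...] H move#1: H11:-1/.##/###/#../..., H21:+1/.##/#../###/...*, H30:-1/.##/#../#../##., H31:-1/.##/#../#../.##
~ [.##/#../###/...] end (terminal -1, V#2); searched .##/#../#../... to 6
compare (V): move=+1 vs pass=-1

zugzwang(.##/#../#../..., V) = False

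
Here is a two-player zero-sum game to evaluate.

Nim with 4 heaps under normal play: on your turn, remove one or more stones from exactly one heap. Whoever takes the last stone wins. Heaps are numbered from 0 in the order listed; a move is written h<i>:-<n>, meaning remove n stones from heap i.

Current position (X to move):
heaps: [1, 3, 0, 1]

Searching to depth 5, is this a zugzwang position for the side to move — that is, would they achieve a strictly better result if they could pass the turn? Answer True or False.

ply 1, X at (1,3,0,1) | h0:-1=-1→(0,3,0,1); h1:-1=-1→(1,2,0,1); h1:-2=-1→(1,1,0,1); h1:-3=+1→(1,0,0,1)*; h3:-1=-1→(1,3,0,0)
ply 2, O at (1,0,0,1) | h0:-1=-1→(0,0,0,1)*; h3:-1=-1→(1,0,0,0)
ply 3, X at (0,0,0,1) | h3:-1=+1→(0,0,0,0)*
ply 4: (0,0,0,0) is terminal -1 (O); from (1,3,0,1) depth 5
pass branch (O moves first from the same position):
  | ply 1, O at (1,3,0,1) | h0:-1=-1→(0,3,0,1); h1:-1=-1→(1,2,0,1); h1:-2=-1→(1,1,0,1); h1:-3=+1→(1,0,0,1)*; h3:-1=-1→(1,3,0,0)
  | ply 2, X at (1,0,0,1) | h0:-1=-1→(0,0,0,1)*; h3:-1=-1→(1,0,0,0)
  | ply 3, O at (0,0,0,1) | h3:-1=+1→(0,0,0,0)*
  | ply 4: (0,0,0,0) is terminal -1 (X); from (1,3,0,1) depth 5
X moving scores +1; X passing scores -1

zugzwang((1,3,0,1), X) = False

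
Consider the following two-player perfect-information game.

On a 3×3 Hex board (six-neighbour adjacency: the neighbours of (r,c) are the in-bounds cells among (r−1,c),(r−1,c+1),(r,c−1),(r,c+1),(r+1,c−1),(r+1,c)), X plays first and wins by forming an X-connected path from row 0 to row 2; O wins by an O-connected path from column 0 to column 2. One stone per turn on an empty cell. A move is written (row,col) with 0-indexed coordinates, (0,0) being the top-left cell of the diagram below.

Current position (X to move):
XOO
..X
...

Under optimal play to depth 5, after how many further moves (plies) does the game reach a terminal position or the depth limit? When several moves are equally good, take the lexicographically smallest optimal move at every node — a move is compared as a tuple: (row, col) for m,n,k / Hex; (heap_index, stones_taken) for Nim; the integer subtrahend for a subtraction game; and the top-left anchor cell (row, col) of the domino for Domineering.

PV length from [XOO/..X/...]: 3 plies

[XOO/..X/...] X move#1: (1,0):+1/XOO/X.X/...*, (1,1):-1/XOO/.XX/..., (2,0):-1/XOO/..X/X.., (2,1):-1/XOO/..X/.X., (2,2):-1/XOO/..X/..X
[XOO/X.X/...] O move#2: (1,1):-1/XOO/XOX/...*, (2,0):-1/XOO/X.X/O.., (2,1):-1/XOO/X.X/.O., (2,2):-1/XOO/X.X/..O
[XOO/XOX/...] X move#3: (2,0):+1/XOO/XOX/X..*, (2,1):-1/XOO/XOX/.X., (2,2):-1/XOO/XOX/..X
[XOO/XOX/X..] end (terminal -1, O#4); searched XOO/..X/... to 5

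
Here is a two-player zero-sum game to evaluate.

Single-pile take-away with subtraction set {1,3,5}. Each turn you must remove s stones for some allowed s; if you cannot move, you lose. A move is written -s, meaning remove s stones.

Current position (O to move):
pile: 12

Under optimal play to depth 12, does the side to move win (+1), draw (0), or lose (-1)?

value(12, O) = -1

ply 1, O at 12 | -1=-1→11*; -3=-1→9; -5=-1→7
ply 2, X at 11 | -1=+1→10*; -3=+1→8; -5=+1→6
ply 3, O at 10 | -1=-1→9*; -3=-1→7; -5=-1→5
ply 4, X at 9 | -1=+1→8*; -3=+1→6; -5=+1→4
ply 5, O at 8 | -1=-1→7*; -3=-1→5; -5=-1→3
ply 6, X at 7 | -1=+1→6*; -3=+1→4; -5=+1→2
ply 7, O at 6 | -1=-1→5*; -3=-1→3; -5=-1→1
ply 8, X at 5 | -1=+1→4*; -3=+1→2; -5=+1→0
ply 9, O at 4 | -1=-1→3*; -3=-1→1
ply 10, X at 3 | -1=+1→2*; -3=+1→0
ply 11, O at 2 | -1=-1→1*
ply 12, X at 1 | -1=+1→0*
ply 13: 0 is terminal -1 (O); from 12 depth 12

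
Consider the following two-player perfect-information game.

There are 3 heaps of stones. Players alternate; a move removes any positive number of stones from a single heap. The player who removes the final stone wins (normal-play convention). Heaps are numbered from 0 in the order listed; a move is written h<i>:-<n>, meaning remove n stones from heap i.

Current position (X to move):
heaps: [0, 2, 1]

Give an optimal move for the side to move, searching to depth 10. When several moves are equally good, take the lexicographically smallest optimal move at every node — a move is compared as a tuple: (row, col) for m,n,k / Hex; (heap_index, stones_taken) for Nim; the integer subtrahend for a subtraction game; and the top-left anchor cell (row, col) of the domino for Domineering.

X's best at [(0,2,1)]: h1:-1

ply 1, X at (0,2,1) | h1:-1=+1→(0,1,1)*; h1:-2=-1→(0,0,1); h2:-1=-1→(0,2,0)
ply 2, O at (0,1,1) | h1:-1=-1→(0,0,1)*; h2:-1=-1→(0,1,0)
ply 3, X at (0,0,1) | h2:-1=+1→(0,0,0)*
ply 4: (0,0,0) is terminal -1 (O); from (0,2,1) depth 10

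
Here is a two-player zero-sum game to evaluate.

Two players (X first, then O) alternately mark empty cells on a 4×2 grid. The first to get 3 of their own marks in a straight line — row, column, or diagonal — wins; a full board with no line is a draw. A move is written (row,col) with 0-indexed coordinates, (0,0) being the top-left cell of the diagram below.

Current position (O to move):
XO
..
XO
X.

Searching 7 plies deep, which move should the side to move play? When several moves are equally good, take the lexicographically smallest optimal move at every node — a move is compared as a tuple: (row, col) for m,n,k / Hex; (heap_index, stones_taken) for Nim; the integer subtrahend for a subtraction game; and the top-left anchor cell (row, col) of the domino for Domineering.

p1 O@[XO/../XO/X.]: (1,0)[XO/O./XO/X.]+0 (1,1)[XO/.O/XO/X.]+1* (3,1)[XO/../XO/XO]-1
p2 X@[XO/.O/XO/X.] terminal -1; root [XO/../XO/X.] d7

O's best at [XO/../XO/X.]: (1,1)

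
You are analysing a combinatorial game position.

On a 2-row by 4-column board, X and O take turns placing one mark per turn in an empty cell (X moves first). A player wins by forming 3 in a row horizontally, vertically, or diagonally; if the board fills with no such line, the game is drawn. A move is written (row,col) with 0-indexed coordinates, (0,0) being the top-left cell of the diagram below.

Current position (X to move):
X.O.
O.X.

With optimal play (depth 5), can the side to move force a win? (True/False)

X winning at [X.O./O.X.]: False

ply 1, X at X.O./O.X. | (0,1)=+0→XXO./O.X.*; (0,3)=+0→X.OX/O.X.; (1,1)=+0→X.O./OXX.; (1,3)=+0→X.O./O.XX
ply 2, O at XXO./O.X. | (0,3)=+0→XXOO/O.X.*; (1,1)=+0→XXO./OOX.; (1,3)=+0→XXO./O.XO
ply 3, X at XXOO/O.X. | (1,1)=+0→XXOO/OXX.*; (1,3)=+0→XXOO/O.XX
ply 4, O at XXOO/OXX. | (1,3)=+0→XXOO/OXXO*
ply 5: XXOO/OXXO is terminal +0 (X); from X.O./O.X. depth 5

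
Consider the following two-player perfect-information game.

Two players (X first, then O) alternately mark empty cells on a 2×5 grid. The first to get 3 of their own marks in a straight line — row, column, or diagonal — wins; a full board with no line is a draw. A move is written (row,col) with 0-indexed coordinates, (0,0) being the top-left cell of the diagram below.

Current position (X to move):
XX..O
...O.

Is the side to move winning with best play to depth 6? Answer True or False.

X winning at [XX..O/...O.]: True

p1 X@[XX..O/...O.]: (0,2)[XXX.O/...O.]+1* (0,3)[XX.XO/...O.]+0 (1,0)[XX..O/X..O.]-1 (1,1)[XX..O/.X.O.]+0 (1,2)[XX..O/..XO.]+0 (1,4)[XX..O/...OX]+0
p2 O@[XXX.O/...O.] terminal -1; root [XX..O/...O.] d6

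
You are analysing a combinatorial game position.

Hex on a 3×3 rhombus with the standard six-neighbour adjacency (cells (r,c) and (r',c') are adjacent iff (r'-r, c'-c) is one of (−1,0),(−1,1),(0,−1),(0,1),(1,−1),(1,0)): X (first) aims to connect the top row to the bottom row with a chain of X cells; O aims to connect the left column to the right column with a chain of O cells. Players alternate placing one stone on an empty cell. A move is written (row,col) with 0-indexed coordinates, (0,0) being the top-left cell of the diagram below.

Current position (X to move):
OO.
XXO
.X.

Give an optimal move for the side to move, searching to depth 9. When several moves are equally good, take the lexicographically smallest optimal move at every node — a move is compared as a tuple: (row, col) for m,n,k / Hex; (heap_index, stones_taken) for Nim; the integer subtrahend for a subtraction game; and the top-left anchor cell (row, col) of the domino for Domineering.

X's best at [OO./XXO/.X.]: (0,2)

[OO./XXO/.X.] X move#1: (0,2):+1/OOX/XXO/.X.*, (2,0):-1/OO./XXO/XX., (2,2):-1/OO./XXO/.XX
[OOX/XXO/.X.] end (terminal -1, O#2); searched OO./XXO/.X. to 9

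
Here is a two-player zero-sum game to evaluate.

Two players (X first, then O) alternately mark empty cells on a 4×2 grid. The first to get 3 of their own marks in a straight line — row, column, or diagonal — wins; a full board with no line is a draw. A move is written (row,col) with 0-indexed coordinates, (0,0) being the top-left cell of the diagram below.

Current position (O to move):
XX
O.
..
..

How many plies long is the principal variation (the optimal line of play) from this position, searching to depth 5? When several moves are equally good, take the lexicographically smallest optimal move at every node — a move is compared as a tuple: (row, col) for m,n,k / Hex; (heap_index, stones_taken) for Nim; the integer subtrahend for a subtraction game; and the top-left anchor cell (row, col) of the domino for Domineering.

p1 O@[XX/O./../..]: (1,1)[XX/OO/../..]+0* (2,0)[XX/O./O./..]+0 (2,1)[XX/O./.O/..]+0 (3,0)[XX/O./../O.]+0 (3,1)[XX/O./../.O]+0
p2 X@[XX/OO/../..]: (2,0)[XX/OO/X./..]+0* (2,1)[XX/OO/.X/..]+0 (3,0)[XX/OO/../X.]+0 (3,1)[XX/OO/../.X]+0
p3 O@[XX/OO/X./..]: (2,1)[XX/OO/XO/..]+0* (3,0)[XX/OO/X./O.]+0 (3,1)[XX/OO/X./.O]+0
p4 X@[XX/OO/XO/..]: (3,0)[XX/OO/XO/X.]-1 (3,1)[XX/OO/XO/.X]+0*
p5 O@[XX/OO/XO/.X]: (3,0)[XX/OO/XO/OX]+0*
p6 X@[XX/OO/XO/OX] terminal +0; root [XX/O./../..] d5

PV length from [XX/O./../..]: 5 plies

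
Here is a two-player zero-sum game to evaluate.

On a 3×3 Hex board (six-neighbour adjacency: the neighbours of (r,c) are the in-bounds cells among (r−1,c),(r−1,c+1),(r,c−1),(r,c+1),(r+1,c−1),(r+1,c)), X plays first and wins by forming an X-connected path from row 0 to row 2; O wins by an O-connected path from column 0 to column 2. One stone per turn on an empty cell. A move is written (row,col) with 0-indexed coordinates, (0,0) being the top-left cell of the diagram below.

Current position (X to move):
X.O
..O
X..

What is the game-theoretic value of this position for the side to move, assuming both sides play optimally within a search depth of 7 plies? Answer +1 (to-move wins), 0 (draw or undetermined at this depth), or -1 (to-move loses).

ply 1, X at X.O/..O/X.. | (0,1)=+1→XXO/..O/X..*; (1,0)=+1→X.O/X.O/X..; (1,1)=+1→X.O/.XO/X..; (2,1)=-1→X.O/..O/XX.; (2,2)=-1→X.O/..O/X.X
ply 2, O at XXO/..O/X.. | (1,0)=-1→XXO/O.O/X..*; (1,1)=-1→XXO/.OO/X..; (2,1)=-1→XXO/..O/XO.; (2,2)=-1→XXO/..O/X.O
ply 3, X at XXO/O.O/X.. | (1,1)=+1→XXO/OXO/X..*; (2,1)=-1→XXO/O.O/XX.; (2,2)=-1→XXO/O.O/X.X
ply 4: XXO/OXO/X.. is terminal -1 (O); from X.O/..O/X.. depth 7

value(X.O/..O/X.., X) = +1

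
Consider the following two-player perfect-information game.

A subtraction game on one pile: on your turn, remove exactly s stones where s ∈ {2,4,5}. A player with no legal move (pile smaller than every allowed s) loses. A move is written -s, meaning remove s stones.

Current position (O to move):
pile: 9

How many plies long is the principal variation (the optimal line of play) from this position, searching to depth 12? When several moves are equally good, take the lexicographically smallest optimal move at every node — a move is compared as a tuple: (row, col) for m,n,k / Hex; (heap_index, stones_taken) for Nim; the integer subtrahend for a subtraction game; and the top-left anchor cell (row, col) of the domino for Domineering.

PV length from [9]: 3 plies

[9] O move#1: -2:+1/7*, -4:-1/5, -5:-1/4
[7] X move#2: -2:-1/5*, -4:-1/3, -5:-1/2
[5] O move#3: -2:-1/3, -4:+1/1*, -5:+1/0
[1] end (terminal -1, X#4); searched 9 to 12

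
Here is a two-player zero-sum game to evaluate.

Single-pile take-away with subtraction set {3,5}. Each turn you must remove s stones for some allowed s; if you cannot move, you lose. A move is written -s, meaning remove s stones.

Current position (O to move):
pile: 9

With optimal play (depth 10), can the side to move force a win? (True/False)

O winning at [9]: False

ply 1, O at 9 | -3=-1→6*; -5=-1→4
ply 2, X at 6 | -3=-1→3; -5=+1→1*
ply 3: 1 is terminal -1 (O); from 9 depth 10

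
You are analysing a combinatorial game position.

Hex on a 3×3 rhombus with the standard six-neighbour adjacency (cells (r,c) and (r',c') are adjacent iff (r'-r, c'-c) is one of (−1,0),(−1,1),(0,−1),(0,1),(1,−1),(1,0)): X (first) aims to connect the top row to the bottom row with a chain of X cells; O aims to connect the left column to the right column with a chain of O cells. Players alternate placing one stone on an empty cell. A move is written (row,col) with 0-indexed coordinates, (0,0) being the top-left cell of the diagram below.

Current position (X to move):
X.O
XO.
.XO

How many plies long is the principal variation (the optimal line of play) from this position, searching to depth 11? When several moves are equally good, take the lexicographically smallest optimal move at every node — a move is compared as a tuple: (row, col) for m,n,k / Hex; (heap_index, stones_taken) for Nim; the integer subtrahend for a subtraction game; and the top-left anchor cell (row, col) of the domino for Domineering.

PV length from [X.O/XO./.XO]: 1 ply

p1 X@[X.O/XO./.XO]: (0,1)[XXO/XO./.XO]-1 (1,2)[X.O/XOX/.XO]-1 (2,0)[X.O/XO./XXO]+1*
p2 O@[X.O/XO./XXO] terminal -1; root [X.O/XO./.XO] d11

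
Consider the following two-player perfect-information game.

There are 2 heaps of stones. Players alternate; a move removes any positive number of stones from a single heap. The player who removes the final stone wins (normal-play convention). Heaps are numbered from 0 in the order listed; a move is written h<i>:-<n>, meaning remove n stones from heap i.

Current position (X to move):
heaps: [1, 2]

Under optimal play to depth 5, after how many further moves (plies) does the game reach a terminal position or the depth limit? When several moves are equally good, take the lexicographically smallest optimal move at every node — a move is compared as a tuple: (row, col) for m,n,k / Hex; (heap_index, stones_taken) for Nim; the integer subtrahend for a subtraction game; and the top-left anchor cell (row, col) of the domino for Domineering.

ply 1, X at (1,2) | h0:-1=-1→(0,2); h1:-1=+1→(1,1)*; h1:-2=-1→(1,0)
ply 2, O at (1,1) | h0:-1=-1→(0,1)*; h1:-1=-1→(1,0)
ply 3, X at (0,1) | h1:-1=+1→(0,0)*
ply 4: (0,0) is terminal -1 (O); from (1,2) depth 5

PV length from [(1,2)]: 3 plies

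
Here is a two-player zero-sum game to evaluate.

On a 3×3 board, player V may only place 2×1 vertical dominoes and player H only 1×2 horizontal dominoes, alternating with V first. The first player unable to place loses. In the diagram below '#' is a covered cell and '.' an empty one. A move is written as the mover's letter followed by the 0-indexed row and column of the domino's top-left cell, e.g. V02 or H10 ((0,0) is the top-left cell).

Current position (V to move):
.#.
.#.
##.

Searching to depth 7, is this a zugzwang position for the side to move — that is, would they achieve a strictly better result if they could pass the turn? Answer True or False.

ply 1, V at .#./.#./##. | V00=+1→##./##./##.*; V02=+1→.##/.##/##.; V12=+1→.#./.##/###
ply 2: ##./##./##. is terminal -1 (H); from .#./.#./##. depth 7
if V skipped the turn, H would face:
~ ply 1: .#./.#./##. is terminal -1 (H); from .#./.#./##. depth 7
compare (V): move=+1 vs pass=+1

zugzwang(.#./.#./##., V) = False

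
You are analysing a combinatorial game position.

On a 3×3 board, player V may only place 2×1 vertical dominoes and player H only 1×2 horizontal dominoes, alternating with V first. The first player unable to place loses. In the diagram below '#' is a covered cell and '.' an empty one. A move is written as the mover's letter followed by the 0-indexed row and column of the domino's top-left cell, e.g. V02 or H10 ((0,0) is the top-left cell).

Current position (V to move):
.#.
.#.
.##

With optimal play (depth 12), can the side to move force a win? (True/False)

ply 1, V at .#./.#./.## | V00=+1→##./##./.##*; V02=+1→.##/.##/.##; V10=+1→.#./##./###
ply 2: ##./##./.## is terminal -1 (H); from .#./.#./.## depth 12

V winning at [.#./.#./.##]: True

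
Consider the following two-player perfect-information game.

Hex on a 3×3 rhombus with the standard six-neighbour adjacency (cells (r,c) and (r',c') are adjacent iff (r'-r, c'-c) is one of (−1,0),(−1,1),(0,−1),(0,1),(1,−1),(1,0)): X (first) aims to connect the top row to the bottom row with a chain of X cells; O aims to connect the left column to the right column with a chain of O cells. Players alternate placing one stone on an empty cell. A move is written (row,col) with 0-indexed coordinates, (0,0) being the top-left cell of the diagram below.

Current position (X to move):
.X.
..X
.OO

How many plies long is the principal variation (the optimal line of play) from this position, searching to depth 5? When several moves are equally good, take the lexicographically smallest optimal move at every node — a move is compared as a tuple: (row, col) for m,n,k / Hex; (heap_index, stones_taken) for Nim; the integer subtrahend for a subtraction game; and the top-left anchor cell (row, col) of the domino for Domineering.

ply 1, X at .X./..X/.OO | (0,0)=-1→XX./..X/.OO; (0,2)=-1→.XX/..X/.OO; (1,0)=-1→.X./X.X/.OO; (1,1)=-1→.X./.XX/.OO; (2,0)=+1→.X./..X/XOO*
ply 2, O at .X./..X/XOO | (0,0)=-1→OX./..X/XOO*; (0,2)=-1→.XO/..X/XOO; (1,0)=-1→.X./O.X/XOO; (1,1)=-1→.X./.OX/XOO
ply 3, X at OX./..X/XOO | (0,2)=+1→OXX/..X/XOO*; (1,0)=+1→OX./X.X/XOO; (1,1)=+1→OX./.XX/XOO
ply 4, O at OXX/..X/XOO | (1,0)=-1→OXX/O.X/XOO*; (1,1)=-1→OXX/.OX/XOO
ply 5, X at OXX/O.X/XOO | (1,1)=+1→OXX/OXX/XOO*
ply 6: OXX/OXX/XOO is terminal -1 (O); from .X./..X/.OO depth 5

PV length from [.X./..X/.OO]: 5 plies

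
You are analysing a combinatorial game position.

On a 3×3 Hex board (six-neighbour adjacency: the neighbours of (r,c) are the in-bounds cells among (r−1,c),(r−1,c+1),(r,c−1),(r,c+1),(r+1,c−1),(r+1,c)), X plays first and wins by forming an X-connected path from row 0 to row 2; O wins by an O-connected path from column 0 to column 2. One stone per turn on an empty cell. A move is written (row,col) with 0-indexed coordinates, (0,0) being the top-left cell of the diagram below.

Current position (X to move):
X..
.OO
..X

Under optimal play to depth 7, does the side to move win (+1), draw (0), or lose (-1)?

value(X../.OO/..X, X) = -1

[X../.OO/..X] X move#1: (0,1):-1/XX./.OO/..X*, (0,2):-1/X.X/.OO/..X, (1,0):-1/X../XOO/..X, (2,0):-1/X../.OO/X.X, (2,1):-1/X../.OO/.XX
[XX./.OO/..X] O move#2: (0,2):+1/XXO/.OO/..X*, (1,0):+1/XX./OOO/..X, (2,0):+1/XX./.OO/O.X, (2,1):+1/XX./.OO/.OX
[XXO/.OO/..X] X move#3: (1,0):-1/XXO/XOO/..X*, (2,0):-1/XXO/.OO/X.X, (2,1):-1/XXO/.OO/.XX
[XXO/XOO/..X] O move#4: (2,0):+1/XXO/XOO/O.X*, (2,1):-1/XXO/XOO/.OX
[XXO/XOO/O.X] end (terminal -1, X#5); searched X../.OO/..X to 7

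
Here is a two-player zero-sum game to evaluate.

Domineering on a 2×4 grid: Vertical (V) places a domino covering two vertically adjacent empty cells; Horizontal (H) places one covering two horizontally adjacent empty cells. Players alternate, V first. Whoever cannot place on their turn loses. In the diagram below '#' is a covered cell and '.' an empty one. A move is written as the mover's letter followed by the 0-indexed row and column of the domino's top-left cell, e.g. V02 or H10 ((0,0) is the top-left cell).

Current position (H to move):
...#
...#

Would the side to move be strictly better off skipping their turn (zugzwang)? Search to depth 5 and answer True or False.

[...#/...#] H move#1: H00:+1/##.#/...#*, H01:+1/.###/...#, H10:+1/...#/##.#, H11:+1/...#/.###
[##.#/...#] V move#2: V02:-1/####/..##*
[####/..##] H move#3: H10:+1/####/####*
[####/####] end (terminal -1, V#4); searched ...#/...# to 5
suppose H passes — search the same position with V to move:
pass> [...#/...#] V move#1: V00:-1/#..#/#..#, V01:+1/.#.#/.#.#*, V02:-1/..##/..##
pass> [.#.#/.#.#] end (terminal -1, H#2); searched ...#/...# to 5
for H: play +1, pass -1

zugzwang(...#/...#, H) = False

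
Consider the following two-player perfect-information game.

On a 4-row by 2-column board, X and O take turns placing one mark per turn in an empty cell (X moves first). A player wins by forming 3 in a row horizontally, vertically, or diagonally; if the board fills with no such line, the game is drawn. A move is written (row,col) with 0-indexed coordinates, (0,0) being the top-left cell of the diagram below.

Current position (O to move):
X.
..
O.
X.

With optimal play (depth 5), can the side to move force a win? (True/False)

O winning at [X./../O./X.]: False

[X./../O./X.] O move#1: (0,1):+0/XO/../O./X.*, (1,0):+0/X./O./O./X., (1,1):+0/X./.O/O./X., (2,1):+0/X./../OO/X., (3,1):+0/X./../O./XO
[XO/../O./X.] X move#2: (1,0):+0/XO/X./O./X.*, (1,1):+0/XO/.X/O./X., (2,1):+0/XO/../OX/X., (3,1):+0/XO/../O./XX
[XO/X./O./X.] O move#3: (1,1):+0/XO/XO/O./X.*, (2,1):+0/XO/X./OO/X., (3,1):+0/XO/X./O./XO
[XO/XO/O./X.] X move#4: (2,1):+0/XO/XO/OX/X.*, (3,1):-1/XO/XO/O./XX
[XO/XO/OX/X.] O move#5: (3,1):+0/XO/XO/OX/XO*
[XO/XO/OX/XO] end (terminal +0, X#6); searched X./../O./X. to 5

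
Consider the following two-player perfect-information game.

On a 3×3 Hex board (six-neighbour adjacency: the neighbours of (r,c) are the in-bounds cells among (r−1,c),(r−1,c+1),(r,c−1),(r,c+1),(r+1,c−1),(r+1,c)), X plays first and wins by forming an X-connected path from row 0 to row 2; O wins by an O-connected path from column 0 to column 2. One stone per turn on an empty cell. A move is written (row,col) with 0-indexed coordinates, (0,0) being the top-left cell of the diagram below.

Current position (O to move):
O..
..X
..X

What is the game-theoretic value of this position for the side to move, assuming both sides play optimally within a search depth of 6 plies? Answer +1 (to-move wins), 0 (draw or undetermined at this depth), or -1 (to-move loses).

p1 O@[O../..X/..X]: (0,1)[OO./..X/..X]-1 (0,2)[O.O/..X/..X]+1* (1,0)[O../O.X/..X]-1 (1,1)[O../.OX/..X]-1 (2,0)[O../..X/O.X]-1 (2,1)[O../..X/.OX]-1
p2 X@[O.O/..X/..X]: (0,1)[OXO/..X/..X]-1* (1,0)[O.O/X.X/..X]-1 (1,1)[O.O/.XX/..X]-1 (2,0)[O.O/..X/X.X]-1 (2,1)[O.O/..X/.XX]-1
p3 O@[OXO/..X/..X]: (1,0)[OXO/O.X/..X]-1 (1,1)[OXO/.OX/..X]+1* (2,0)[OXO/..X/O.X]-1 (2,1)[OXO/..X/.OX]-1
p4 X@[OXO/.OX/..X]: (1,0)[OXO/XOX/..X]-1* (2,0)[OXO/.OX/X.X]-1 (2,1)[OXO/.OX/.XX]-1
p5 O@[OXO/XOX/..X]: (2,0)[OXO/XOX/O.X]+1* (2,1)[OXO/XOX/.OX]-1
p6 X@[OXO/XOX/O.X] terminal -1; root [O../..X/..X] d6

value(O../..X/..X, O) = +1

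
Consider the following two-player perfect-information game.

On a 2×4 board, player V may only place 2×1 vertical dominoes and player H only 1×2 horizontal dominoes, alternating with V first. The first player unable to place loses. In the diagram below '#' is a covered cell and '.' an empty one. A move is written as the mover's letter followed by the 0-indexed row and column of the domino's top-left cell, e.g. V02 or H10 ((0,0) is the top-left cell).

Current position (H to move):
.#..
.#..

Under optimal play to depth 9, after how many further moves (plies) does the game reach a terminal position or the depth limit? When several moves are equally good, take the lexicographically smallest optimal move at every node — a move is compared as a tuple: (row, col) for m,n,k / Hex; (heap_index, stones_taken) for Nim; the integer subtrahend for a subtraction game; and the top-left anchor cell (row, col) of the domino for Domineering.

[.#../.#..] H move#1: H02:+1/.###/.#..*, H12:+1/.#../.###
[.###/.#..] V move#2: V00:-1/####/##..*
[####/##..] H move#3: H12:+1/####/####*
[####/####] end (terminal -1, V#4); searched .#../.#.. to 9

PV length from [.#../.#..]: 3 plies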